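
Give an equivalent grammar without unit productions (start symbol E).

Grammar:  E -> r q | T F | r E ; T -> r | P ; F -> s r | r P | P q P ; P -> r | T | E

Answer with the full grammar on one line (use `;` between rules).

Unit pairs: P ⇒* {E, T}; T ⇒* {E, P}.
For every A with A ⇒* B via unit rules, add B's non-unit alternatives to A; then delete every rule of the form X → Y.

E -> r q | T F | r E; T -> r q | T F | r E | r; F -> s r | r P | P q P; P -> r q | T F | r E | r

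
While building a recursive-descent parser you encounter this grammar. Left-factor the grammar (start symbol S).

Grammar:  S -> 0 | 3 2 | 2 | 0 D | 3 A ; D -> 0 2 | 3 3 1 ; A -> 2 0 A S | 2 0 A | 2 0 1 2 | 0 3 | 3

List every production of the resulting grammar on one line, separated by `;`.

S -> 2 | 0 S' | 3 S''; D -> 0 2 | 3 3 1; A -> 0 3 | 3 | 2 0 A'; S' -> epsilon | D; S'' -> 2 | A; A' -> 1 2 | A A''; A'' -> S | epsilon

S has alternatives sharing prefix '0': factor to S → 0 S' with S' → ε | D.
S has alternatives sharing prefix '3': factor to S → 3 S'' with S'' → 2 | A.
A has alternatives sharing prefix '2 0': factor to A → 2 0 A' with A' → A S | A | 1 2.
A' has alternatives sharing prefix 'A': factor to A' → A A'' with A'' → S | ε.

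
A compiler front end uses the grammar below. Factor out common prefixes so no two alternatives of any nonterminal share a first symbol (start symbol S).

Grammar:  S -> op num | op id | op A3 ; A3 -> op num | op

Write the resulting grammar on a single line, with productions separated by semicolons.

S -> op S'; A3 -> op A3'; S' -> num | id | A3; A3' -> num | ε

S has alternatives sharing prefix 'op': factor to S → op S' with S' → num | id | A3.
A3 has alternatives sharing prefix 'op': factor to A3 → op A3' with A3' → num | ε.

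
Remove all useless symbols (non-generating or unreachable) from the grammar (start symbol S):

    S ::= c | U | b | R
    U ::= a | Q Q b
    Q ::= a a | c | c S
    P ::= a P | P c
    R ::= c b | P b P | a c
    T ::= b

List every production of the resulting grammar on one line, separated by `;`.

S ::= c | U | b | R; U ::= a | Q Q b; Q ::= a a | c | c S; R ::= c b | a c

Generating nonterminals: {Q, R, S, T, U}.
Reachable from S after that: {Q, R, S, U}.
Removed useless symbols: {P, T} and every production mentioning them.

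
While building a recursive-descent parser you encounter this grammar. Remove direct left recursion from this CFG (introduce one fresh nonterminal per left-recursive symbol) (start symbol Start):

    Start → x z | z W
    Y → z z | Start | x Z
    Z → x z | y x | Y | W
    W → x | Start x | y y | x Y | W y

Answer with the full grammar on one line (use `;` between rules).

Left recursion appears on W.
For W: α = {y}, β = {x, Start x, y y, x Y}. Rewrite as W → β W1 and W1 → α W1 | ε.

Start → x z | z W; Y → z z | Start | x Z; Z → x z | y x | Y | W; W → x W1 | Start x W1 | y y W1 | x Y W1; W1 → y W1 | epsilon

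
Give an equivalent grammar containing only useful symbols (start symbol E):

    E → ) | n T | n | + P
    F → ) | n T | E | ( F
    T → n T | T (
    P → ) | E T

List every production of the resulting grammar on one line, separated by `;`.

Generating nonterminals: {E, F, P}.
Reachable from E after that: {E, P}.
Removed useless symbols: {F, T} and every production mentioning them.

E → ) | n | + P; P → )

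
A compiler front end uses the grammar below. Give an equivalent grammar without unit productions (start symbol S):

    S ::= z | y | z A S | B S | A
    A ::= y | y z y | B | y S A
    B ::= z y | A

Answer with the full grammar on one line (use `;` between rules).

Unit pairs: A ⇒* {B}; B ⇒* {A}; S ⇒* {A, B}.
For every A with A ⇒* B via unit rules, add B's non-unit alternatives to A; then delete every rule of the form X → Y.

S ::= z y | z | y | z A S | B S | y z y | y S A; A ::= z y | y | y z y | y S A; B ::= z y | y | y z y | y S A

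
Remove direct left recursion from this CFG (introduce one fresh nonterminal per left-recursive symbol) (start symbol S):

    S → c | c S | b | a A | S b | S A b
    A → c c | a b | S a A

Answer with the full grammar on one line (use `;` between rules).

S → c S' | c S S' | b S' | a A S'; A → c c | a b | S a A; S' → b S' | A b S' | ε

S is directly left-recursive.
For S: α = {b, A b}, β = {c, c S, b, a A}. Rewrite as S → β S' and S' → α S' | ε.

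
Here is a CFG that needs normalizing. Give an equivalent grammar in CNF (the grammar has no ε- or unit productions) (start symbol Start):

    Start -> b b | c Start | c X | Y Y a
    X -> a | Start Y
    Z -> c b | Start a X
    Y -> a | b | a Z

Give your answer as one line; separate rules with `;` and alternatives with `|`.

Start -> X1 X1 | X2 Start | X2 X | Y Y1; X -> a | Start Y; Z -> X2 X1 | Start Y2; Y -> a | b | X3 Z; X1 -> b; X2 -> c; X3 -> a; Y1 -> Y X3; Y2 -> X3 X

Introduce a nonterminal for each terminal appearing in a rule of length ≥ 2: X1 → b, X2 → c, X3 → a.
Binarize each right-hand side of length ≥ 3 by chaining fresh nonterminals (Y1, Y2, …): affected rules were Start → Y Y X3; Z → Start X3 X.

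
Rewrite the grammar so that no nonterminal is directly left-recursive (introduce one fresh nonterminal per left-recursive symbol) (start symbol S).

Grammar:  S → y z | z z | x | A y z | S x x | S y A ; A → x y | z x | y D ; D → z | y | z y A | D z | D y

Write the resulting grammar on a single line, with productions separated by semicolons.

Directly left-recursive nonterminals: S, D.
For S: α = {x x, y A}, β = {y z, z z, x, A y z}. Rewrite as S → β S' and S' → α S' | ε.
For D: α = {z, y}, β = {z, y, z y A}. Rewrite as D → β D' and D' → α D' | ε.

S → y z S' | z z S' | x S' | A y z S'; A → x y | z x | y D; D → z D' | y D' | z y A D'; S' → x x S' | y A S' | eps; D' → z D' | y D' | eps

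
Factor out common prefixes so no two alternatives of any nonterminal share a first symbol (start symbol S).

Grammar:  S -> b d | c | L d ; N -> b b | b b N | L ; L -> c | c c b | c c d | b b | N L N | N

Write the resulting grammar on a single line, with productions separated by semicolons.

S -> b d | c | L d; N -> L | b b N'; L -> b b | c L' | N L''; N' -> ε | N; L' -> ε | c L'''; L'' -> L N | ε; L''' -> b | d

N has alternatives sharing prefix 'b b': factor to N → b b N' with N' → ε | N.
L has alternatives sharing prefix 'c': factor to L → c L' with L' → ε | c b | c d.
L has alternatives sharing prefix 'N': factor to L → N L'' with L'' → L N | ε.
L' has alternatives sharing prefix 'c': factor to L' → c L''' with L''' → b | d.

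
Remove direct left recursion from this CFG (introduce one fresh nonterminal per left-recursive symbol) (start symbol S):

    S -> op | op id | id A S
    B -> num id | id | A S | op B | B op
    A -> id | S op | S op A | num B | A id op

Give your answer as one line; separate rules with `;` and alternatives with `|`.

Directly left-recursive nonterminals: B, A.
For B: α = {op}, β = {num id, id, A S, op B}. Rewrite as B → β B' and B' → α B' | ε.
For A: α = {id op}, β = {id, S op, S op A, num B}. Rewrite as A → β A' and A' → α A' | ε.

S -> op | op id | id A S; B -> num id B' | id B' | A S B' | op B B'; A -> id A' | S op A' | S op A A' | num B A'; B' -> op B' | epsilon; A' -> id op A' | epsilon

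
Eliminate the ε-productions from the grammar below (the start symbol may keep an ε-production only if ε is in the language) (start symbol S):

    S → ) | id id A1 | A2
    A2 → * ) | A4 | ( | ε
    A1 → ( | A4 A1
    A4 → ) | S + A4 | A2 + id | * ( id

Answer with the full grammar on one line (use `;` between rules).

The nullable symbols are {A2, S}.
ε ∈ L(G) since S is nullable, so keep S → ε.
Add the nullable-subset variants: A4 → S + A4 gives S + A4 | + A4. A4 → A2 + id gives A2 + id | + id.

S → ) | id id A1 | A2 | ε; A2 → * ) | A4 | (; A1 → ( | A4 A1; A4 → ) | S + A4 | + A4 | A2 + id | + id | * ( id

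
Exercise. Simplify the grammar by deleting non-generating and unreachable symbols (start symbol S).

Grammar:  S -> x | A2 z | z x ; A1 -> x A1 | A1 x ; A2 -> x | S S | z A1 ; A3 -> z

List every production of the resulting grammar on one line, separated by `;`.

Generating nonterminals: {A2, A3, S}.
Reachable from S after that: {A2, S}.
Removed useless symbols: {A1, A3} and every production mentioning them.

S -> x | A2 z | z x; A2 -> x | S S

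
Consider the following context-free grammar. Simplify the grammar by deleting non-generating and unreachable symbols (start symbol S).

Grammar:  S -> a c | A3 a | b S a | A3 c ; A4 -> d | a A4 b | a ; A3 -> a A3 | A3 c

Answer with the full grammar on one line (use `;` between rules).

S -> a c | b S a

Generating nonterminals: {A4, S}.
Reachable from S after that: {S}.
Removed useless symbols: {A3, A4} and every production mentioning them.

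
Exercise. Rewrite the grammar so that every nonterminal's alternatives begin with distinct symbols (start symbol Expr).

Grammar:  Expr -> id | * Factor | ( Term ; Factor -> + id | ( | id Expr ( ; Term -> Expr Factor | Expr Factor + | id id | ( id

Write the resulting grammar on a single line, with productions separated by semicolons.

Expr -> id | * Factor | ( Term; Factor -> + id | ( | id Expr (; Term -> id id | ( id | Expr Factor Term1; Term1 -> ε | +

Term has alternatives sharing prefix 'Expr Factor': factor to Term → Expr Factor Term1 with Term1 → ε | +.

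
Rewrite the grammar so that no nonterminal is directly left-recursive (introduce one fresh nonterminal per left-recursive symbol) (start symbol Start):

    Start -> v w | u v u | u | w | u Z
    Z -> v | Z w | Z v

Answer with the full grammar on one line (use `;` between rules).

Directly left-recursive nonterminal: Z.
For Z: α = {w, v}, β = {v}. Rewrite as Z → β Z1 and Z1 → α Z1 | ε.

Start -> v w | u v u | u | w | u Z; Z -> v Z1; Z1 -> w Z1 | v Z1 | ε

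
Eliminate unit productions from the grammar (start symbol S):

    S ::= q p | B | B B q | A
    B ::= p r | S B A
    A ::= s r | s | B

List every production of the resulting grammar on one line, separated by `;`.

S ::= p r | S B A | q p | B B q | s r | s; B ::= p r | S B A; A ::= p r | S B A | s r | s

Unit pairs: A ⇒* {B}; S ⇒* {A, B}.
Replace each nonterminal's rules with the union of the non-unit rules of every nonterminal it unit-derives.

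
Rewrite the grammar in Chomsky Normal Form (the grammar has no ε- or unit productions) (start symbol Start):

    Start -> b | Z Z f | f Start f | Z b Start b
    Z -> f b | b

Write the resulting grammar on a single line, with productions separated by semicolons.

Introduce a nonterminal for each terminal appearing in a rule of length ≥ 2: X1 → f, X2 → b.
Binarize each right-hand side of length ≥ 3 by chaining fresh nonterminals (Y1, Y2, …): affected rules were Start → Z Z X1; Start → X1 Start X1; Start → Z X2 Start X2.

Start -> b | Z Y1 | X1 Y2 | Z Y3; Z -> X1 X2 | b; X1 -> f; X2 -> b; Y1 -> Z X1; Y2 -> Start X1; Y3 -> X2 Y4; Y4 -> Start X2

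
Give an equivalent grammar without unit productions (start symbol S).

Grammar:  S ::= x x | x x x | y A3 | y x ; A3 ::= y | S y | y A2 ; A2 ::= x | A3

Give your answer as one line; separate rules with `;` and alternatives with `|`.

S ::= x x | x x x | y A3 | y x; A3 ::= y | S y | y A2; A2 ::= x | y | S y | y A2

Unit pairs: A2 ⇒* {A3}.
For each unit pair (A, B), copy every non-unit production of B to A, then drop all unit productions.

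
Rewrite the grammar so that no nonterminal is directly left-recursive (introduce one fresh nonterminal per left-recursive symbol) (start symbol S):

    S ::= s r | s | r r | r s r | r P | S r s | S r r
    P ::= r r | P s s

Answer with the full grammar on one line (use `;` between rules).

Directly left-recursive nonterminals: S, P.
For S: α = {r s, r r}, β = {s r, s, r r, r s r, r P}. Rewrite as S → β S' and S' → α S' | ε.
For P: α = {s s}, β = {r r}. Rewrite as P → β P' and P' → α P' | ε.

S ::= s r S' | s S' | r r S' | r s r S' | r P S'; P ::= r r P'; S' ::= r s S' | r r S' | ε; P' ::= s s P' | ε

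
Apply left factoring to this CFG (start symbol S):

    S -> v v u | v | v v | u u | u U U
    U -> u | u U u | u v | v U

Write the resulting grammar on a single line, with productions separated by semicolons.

S has alternatives sharing prefix 'v': factor to S → v S' with S' → v u | ε | v.
S has alternatives sharing prefix 'u': factor to S → u S'' with S'' → u | U U.
U has alternatives sharing prefix 'u': factor to U → u U' with U' → ε | U u | v.
S' has alternatives sharing prefix 'v': factor to S' → v S''' with S''' → u | ε.

S -> v S' | u S''; U -> v U | u U'; S' -> ε | v S'''; S'' -> u | U U; U' -> ε | U u | v; S''' -> u | ε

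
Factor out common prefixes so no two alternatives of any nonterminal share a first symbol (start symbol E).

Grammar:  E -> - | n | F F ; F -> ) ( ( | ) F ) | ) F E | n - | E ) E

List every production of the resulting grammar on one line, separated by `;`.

E -> - | n | F F; F -> n - | E ) E | ) F'; F' -> ( ( | F F''; F'' -> ) | E

F has alternatives sharing prefix ')': factor to F → ) F' with F' → ( ( | F ) | F E.
F' has alternatives sharing prefix 'F': factor to F' → F F'' with F'' → ) | E.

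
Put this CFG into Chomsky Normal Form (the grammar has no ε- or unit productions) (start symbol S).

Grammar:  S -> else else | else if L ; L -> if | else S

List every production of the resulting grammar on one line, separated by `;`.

Introduce a nonterminal for each terminal appearing in a rule of length ≥ 2: X1 → else, X2 → if.
Binarize each right-hand side of length ≥ 3 by chaining fresh nonterminals (Y1, Y2, …): affected rules were S → X1 X2 L.

S -> X1 X1 | X1 Y1; L -> if | X1 S; X1 -> else; X2 -> if; Y1 -> X2 L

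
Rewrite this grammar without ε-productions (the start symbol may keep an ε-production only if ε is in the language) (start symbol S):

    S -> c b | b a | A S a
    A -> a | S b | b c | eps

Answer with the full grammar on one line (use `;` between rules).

Nullable nonterminals: {A}.
ε ∉ L(G), so no ε-production is kept.
Add the nullable-subset variants: S → A S a gives A S a | S a.

S -> c b | b a | A S a | S a; A -> a | S b | b c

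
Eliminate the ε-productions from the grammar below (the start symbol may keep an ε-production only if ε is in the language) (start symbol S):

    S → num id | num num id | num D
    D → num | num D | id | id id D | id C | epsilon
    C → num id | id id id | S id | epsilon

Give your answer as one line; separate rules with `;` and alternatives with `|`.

Nullable set = {C, D}.
ε ∉ L(G), so no ε-production is kept.
For each production, add variants omitting each subset of nullable occurrences: S → num D gives num D | num. D → id id D gives id id D | id id.

S → num id | num num id | num D | num; D → num | num D | id | id id D | id id | id C; C → num id | id id id | S id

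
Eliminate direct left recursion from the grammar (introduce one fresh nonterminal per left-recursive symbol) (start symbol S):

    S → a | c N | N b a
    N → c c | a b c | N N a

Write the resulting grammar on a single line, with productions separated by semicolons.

Directly left-recursive nonterminal: N.
For N: α = {N a}, β = {c c, a b c}. Rewrite as N → β N' and N' → α N' | ε.

S → a | c N | N b a; N → c c N' | a b c N'; N' → N a N' | ε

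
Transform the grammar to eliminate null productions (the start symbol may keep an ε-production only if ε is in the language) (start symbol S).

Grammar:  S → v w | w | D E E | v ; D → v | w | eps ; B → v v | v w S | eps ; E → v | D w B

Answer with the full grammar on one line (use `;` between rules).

S → v w | w | D E E | E E | v; D → v | w; B → v v | v w S; E → v | D w B | D w | w B | w

Nullable set = {B, D}.
ε ∉ L(G), so no ε-production is kept.
Expand every rule over subsets of its nullable positions: S → D E E gives D E E | E E. E → D w B gives D w B | D w | w B | w.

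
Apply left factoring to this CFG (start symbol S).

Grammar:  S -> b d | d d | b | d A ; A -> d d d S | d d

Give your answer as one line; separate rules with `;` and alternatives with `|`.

S has alternatives sharing prefix 'b': factor to S → b S' with S' → d | ε.
S has alternatives sharing prefix 'd': factor to S → d S'' with S'' → d | A.
A has alternatives sharing prefix 'd d': factor to A → d d A' with A' → d S | ε.

S -> b S' | d S''; A -> d d A'; S' -> d | ε; S'' -> d | A; A' -> d S | ε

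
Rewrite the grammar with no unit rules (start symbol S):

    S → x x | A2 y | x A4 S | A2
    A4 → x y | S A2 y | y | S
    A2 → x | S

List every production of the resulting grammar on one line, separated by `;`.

Unit pairs: A2 ⇒* {S}; A4 ⇒* {A2, S}; S ⇒* {A2}.
For every A with A ⇒* B via unit rules, add B's non-unit alternatives to A; then delete every rule of the form X → Y.

S → x | x x | A2 y | x A4 S; A4 → x y | S A2 y | y | x | x x | A2 y | x A4 S; A2 → x | x x | A2 y | x A4 S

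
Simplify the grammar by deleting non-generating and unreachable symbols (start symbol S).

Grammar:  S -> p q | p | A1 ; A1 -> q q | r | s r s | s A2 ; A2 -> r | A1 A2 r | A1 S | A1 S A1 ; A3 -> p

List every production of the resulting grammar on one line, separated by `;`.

S -> p q | p | A1; A1 -> q q | r | s r s | s A2; A2 -> r | A1 A2 r | A1 S | A1 S A1

Generating nonterminals: {A1, A2, A3, S}.
Reachable from S after that: {A1, A2, S}.
Removed useless symbols: {A3} and every production mentioning them.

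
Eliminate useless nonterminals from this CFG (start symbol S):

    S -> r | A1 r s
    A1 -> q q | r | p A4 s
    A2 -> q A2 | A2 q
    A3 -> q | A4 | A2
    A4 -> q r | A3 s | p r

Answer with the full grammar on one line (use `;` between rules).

S -> r | A1 r s; A1 -> q q | r | p A4 s; A3 -> q | A4; A4 -> q r | A3 s | p r

Generating nonterminals: {A1, A3, A4, S}.
Reachable from S after that: {A1, A3, A4, S}.
Removed useless symbols: {A2} and every production mentioning them.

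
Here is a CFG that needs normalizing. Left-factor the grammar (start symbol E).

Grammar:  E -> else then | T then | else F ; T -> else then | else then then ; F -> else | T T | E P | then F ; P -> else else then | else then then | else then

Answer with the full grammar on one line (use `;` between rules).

E has alternatives sharing prefix 'else': factor to E → else E' with E' → then | F.
T has alternatives sharing prefix 'else then': factor to T → else then T' with T' → ε | then.
P has alternatives sharing prefix 'else': factor to P → else P' with P' → else then | then then | then.
P' has alternatives sharing prefix 'then': factor to P' → then P'' with P'' → then | ε.

E -> T then | else E'; T -> else then T'; F -> else | T T | E P | then F; P -> else P'; E' -> then | F; T' -> epsilon | then; P' -> else then | then P''; P'' -> then | epsilon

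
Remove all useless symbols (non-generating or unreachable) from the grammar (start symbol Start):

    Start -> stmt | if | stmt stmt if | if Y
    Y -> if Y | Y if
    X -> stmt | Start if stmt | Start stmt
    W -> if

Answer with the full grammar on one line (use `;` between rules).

Start -> stmt | if | stmt stmt if

Generating nonterminals: {Start, W, X}.
Reachable from Start after that: {Start}.
Removed useless symbols: {W, X, Y} and every production mentioning them.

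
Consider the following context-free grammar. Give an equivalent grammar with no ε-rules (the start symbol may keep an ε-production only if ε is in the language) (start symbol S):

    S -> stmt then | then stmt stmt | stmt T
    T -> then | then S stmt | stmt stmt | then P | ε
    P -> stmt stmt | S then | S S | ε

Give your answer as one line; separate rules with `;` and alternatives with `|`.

S -> stmt then | then stmt stmt | stmt T | stmt; T -> then | then S stmt | stmt stmt | then P; P -> stmt stmt | S then | S S

Nullable nonterminals: {P, T}.
ε ∉ L(G), so no ε-production is kept.
Add the nullable-subset variants: S → stmt T gives stmt T | stmt.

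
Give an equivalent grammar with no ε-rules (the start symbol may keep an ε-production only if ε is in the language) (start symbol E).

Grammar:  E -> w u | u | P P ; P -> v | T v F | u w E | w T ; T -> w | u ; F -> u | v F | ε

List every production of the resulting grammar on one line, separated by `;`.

Nullable set = {F}.
ε ∉ L(G), so no ε-production is kept.
Expand every rule over subsets of its nullable positions: P → T v F gives T v F | T v. F → v F gives v F | v.

E -> w u | u | P P; P -> v | T v F | T v | u w E | w T; T -> w | u; F -> u | v F | v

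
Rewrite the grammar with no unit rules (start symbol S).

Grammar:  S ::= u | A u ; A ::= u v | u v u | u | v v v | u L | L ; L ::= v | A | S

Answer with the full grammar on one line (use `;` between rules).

S ::= u | A u; A ::= v | u | A u | u v | u v u | v v v | u L; L ::= v | u | A u | u v | u v u | v v v | u L

Unit pairs: A ⇒* {L, S}; L ⇒* {A, S}.
For every A with A ⇒* B via unit rules, add B's non-unit alternatives to A; then delete every rule of the form X → Y.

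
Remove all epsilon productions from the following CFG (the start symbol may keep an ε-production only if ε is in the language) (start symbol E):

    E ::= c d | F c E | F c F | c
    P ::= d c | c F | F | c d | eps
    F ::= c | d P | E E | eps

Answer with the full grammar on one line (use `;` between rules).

Nullable nonterminals: {F, P}.
ε ∉ L(G), so no ε-production is kept.
Add the nullable-subset variants: E → F c E gives F c E | c E. E → F c F gives F c F | F c | c F | c. P → c F gives c F | c. F → d P gives d P | d.

E ::= c d | F c E | c E | F c F | F c | c F | c; P ::= d c | c F | c | F | c d; F ::= c | d P | d | E E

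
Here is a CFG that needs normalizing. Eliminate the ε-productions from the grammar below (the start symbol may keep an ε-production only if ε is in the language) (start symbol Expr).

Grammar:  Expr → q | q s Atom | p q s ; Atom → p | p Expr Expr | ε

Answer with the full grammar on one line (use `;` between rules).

Expr → q | q s Atom | q s | p q s; Atom → p | p Expr Expr

Nullable nonterminals: {Atom}.
ε ∉ L(G), so no ε-production is kept.
Expand every rule over subsets of its nullable positions: Expr → q s Atom gives q s Atom | q s.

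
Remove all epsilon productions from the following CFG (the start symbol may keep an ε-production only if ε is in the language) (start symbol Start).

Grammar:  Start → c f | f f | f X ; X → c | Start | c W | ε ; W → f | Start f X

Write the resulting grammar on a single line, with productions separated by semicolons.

Nullable nonterminals: {X}.
ε ∉ L(G), so no ε-production is kept.
Expand every rule over subsets of its nullable positions: Start → f X gives f X | f. W → Start f X gives Start f X | Start f.

Start → c f | f f | f X | f; X → c | Start | c W; W → f | Start f X | Start f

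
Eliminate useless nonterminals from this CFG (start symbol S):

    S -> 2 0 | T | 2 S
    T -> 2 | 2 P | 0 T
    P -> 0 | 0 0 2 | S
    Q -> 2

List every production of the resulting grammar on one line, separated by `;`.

Generating nonterminals: {P, Q, S, T}.
Reachable from S after that: {P, S, T}.
Removed useless symbols: {Q} and every production mentioning them.

S -> 2 0 | T | 2 S; T -> 2 | 2 P | 0 T; P -> 0 | 0 0 2 | S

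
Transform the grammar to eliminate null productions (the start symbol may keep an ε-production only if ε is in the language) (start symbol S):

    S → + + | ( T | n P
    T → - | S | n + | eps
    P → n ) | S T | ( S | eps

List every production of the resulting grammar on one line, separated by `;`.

S → + + | ( T | ( | n P | n; T → - | S | n +; P → n ) | S T | S | ( S

Nullable set = {P, T}.
ε ∉ L(G), so no ε-production is kept.
Add the nullable-subset variants: S → ( T gives ( T | (. S → n P gives n P | n. P → S T gives S T | S.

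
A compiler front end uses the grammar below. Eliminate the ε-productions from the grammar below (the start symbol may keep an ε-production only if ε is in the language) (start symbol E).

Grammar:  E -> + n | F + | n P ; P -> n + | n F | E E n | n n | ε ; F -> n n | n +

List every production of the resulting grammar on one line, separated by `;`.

E -> + n | F + | n P | n; P -> n + | n F | E E n | n n; F -> n n | n +

Nullable nonterminals: {P}.
ε ∉ L(G), so no ε-production is kept.
Expand every rule over subsets of its nullable positions: E → n P gives n P | n.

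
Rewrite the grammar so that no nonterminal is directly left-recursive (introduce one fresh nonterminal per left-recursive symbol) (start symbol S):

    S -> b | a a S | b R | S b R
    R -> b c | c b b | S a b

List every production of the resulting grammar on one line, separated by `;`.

S is directly left-recursive.
For S: α = {b R}, β = {b, a a S, b R}. Rewrite as S → β S' and S' → α S' | ε.

S -> b S' | a a S S' | b R S'; R -> b c | c b b | S a b; S' -> b R S' | eps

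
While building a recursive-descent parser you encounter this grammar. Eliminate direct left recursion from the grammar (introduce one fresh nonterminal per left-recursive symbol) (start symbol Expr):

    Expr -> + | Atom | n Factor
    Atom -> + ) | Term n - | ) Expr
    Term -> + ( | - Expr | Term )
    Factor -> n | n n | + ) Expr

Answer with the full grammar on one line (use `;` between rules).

Left recursion appears on Term.
For Term: α = {)}, β = {+ (, - Expr}. Rewrite as Term → β Term1 and Term1 → α Term1 | ε.

Expr -> + | Atom | n Factor; Atom -> + ) | Term n - | ) Expr; Term -> + ( Term1 | - Expr Term1; Factor -> n | n n | + ) Expr; Term1 -> ) Term1 | ε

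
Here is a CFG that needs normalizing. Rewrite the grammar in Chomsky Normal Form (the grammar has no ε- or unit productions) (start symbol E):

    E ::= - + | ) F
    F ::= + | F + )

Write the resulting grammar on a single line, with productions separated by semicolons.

Introduce a nonterminal for each terminal appearing in a rule of length ≥ 2: X1 → -, X2 → +, X3 → ).
Binarize each right-hand side of length ≥ 3 by chaining fresh nonterminals (Y1, Y2, …): affected rules were F → F X2 X3.

E ::= X1 X2 | X3 F; F ::= + | F Y1; X1 ::= -; X2 ::= +; X3 ::= ); Y1 ::= X2 X3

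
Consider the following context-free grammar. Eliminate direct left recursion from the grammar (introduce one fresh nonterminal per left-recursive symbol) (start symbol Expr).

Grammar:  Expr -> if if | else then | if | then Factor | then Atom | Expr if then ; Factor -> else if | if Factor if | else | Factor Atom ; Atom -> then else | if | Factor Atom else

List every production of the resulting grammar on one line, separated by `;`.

Directly left-recursive nonterminals: Expr, Factor.
For Expr: α = {if then}, β = {if if, else then, if, then Factor, then Atom}. Rewrite as Expr → β Expr1 and Expr1 → α Expr1 | ε.
For Factor: α = {Atom}, β = {else if, if Factor if, else}. Rewrite as Factor → β Factor1 and Factor1 → α Factor1 | ε.

Expr -> if if Expr1 | else then Expr1 | if Expr1 | then Factor Expr1 | then Atom Expr1; Factor -> else if Factor1 | if Factor if Factor1 | else Factor1; Atom -> then else | if | Factor Atom else; Expr1 -> if then Expr1 | epsilon; Factor1 -> Atom Factor1 | epsilon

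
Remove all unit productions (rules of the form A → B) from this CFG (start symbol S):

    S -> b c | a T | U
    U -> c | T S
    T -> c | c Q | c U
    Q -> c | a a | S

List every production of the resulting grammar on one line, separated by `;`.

S -> c | T S | b c | a T; U -> c | T S; T -> c | c Q | c U; Q -> c | T S | b c | a T | a a

Unit pairs: Q ⇒* {S, U}; S ⇒* {U}.
For each unit pair (A, B), copy every non-unit production of B to A, then drop all unit productions.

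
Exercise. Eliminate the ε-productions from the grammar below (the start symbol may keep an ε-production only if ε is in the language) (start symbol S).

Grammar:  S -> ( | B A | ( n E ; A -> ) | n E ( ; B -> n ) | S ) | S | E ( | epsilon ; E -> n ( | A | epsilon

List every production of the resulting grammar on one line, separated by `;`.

S -> ( | B A | A | ( n E | ( n; A -> ) | n E ( | n (; B -> n ) | S ) | S | E ( | (; E -> n ( | A

Nullable nonterminals: {B, E}.
ε ∉ L(G), so no ε-production is kept.
Expand every rule over subsets of its nullable positions: S → B A gives B A | A. S → ( n E gives ( n E | ( n. A → n E ( gives n E ( | n (. B → E ( gives E ( | (.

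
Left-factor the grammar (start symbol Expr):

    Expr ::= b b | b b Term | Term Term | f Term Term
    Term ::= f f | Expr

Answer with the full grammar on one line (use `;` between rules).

Expr has alternatives sharing prefix 'b b': factor to Expr → b b Expr1 with Expr1 → ε | Term.

Expr ::= Term Term | f Term Term | b b Expr1; Term ::= f f | Expr; Expr1 ::= ε | Term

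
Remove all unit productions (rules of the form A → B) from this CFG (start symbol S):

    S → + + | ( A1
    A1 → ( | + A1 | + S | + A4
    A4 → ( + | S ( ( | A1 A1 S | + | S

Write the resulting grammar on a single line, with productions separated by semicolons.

Unit pairs: A4 ⇒* {S}.
For each unit pair (A, B), copy every non-unit production of B to A, then drop all unit productions.

S → + + | ( A1; A1 → ( | + A1 | + S | + A4; A4 → ( + | S ( ( | A1 A1 S | + | + + | ( A1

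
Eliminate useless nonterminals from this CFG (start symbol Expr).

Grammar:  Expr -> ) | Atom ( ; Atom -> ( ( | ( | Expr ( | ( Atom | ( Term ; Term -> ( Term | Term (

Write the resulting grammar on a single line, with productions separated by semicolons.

Expr -> ) | Atom (; Atom -> ( ( | ( | Expr ( | ( Atom

Generating nonterminals: {Atom, Expr}.
Reachable from Expr after that: {Atom, Expr}.
Removed useless symbols: {Term} and every production mentioning them.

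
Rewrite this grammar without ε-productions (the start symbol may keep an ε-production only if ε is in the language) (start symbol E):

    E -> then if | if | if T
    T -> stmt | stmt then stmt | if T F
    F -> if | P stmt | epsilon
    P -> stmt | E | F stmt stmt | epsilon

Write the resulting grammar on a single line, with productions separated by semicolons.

Nullable set = {F, P}.
ε ∉ L(G), so no ε-production is kept.
Add the nullable-subset variants: T → if T F gives if T F | if T. F → P stmt gives P stmt | stmt. P → F stmt stmt gives F stmt stmt | stmt stmt.

E -> then if | if | if T; T -> stmt | stmt then stmt | if T F | if T; F -> if | P stmt | stmt; P -> stmt | E | F stmt stmt | stmt stmt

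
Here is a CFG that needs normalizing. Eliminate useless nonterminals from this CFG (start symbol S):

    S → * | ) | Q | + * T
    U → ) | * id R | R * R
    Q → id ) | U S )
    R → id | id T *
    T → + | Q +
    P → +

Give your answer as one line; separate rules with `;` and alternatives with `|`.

Generating nonterminals: {P, Q, R, S, T, U}.
Reachable from S after that: {Q, R, S, T, U}.
Removed useless symbols: {P} and every production mentioning them.

S → * | ) | Q | + * T; U → ) | * id R | R * R; Q → id ) | U S ); R → id | id T *; T → + | Q +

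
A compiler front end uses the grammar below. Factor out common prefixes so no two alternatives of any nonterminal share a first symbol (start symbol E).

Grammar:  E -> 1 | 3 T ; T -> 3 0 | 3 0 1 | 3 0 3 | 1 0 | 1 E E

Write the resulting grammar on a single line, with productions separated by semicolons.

E -> 1 | 3 T; T -> 3 0 T' | 1 T''; T' -> ε | 1 | 3; T'' -> 0 | E E

T has alternatives sharing prefix '3 0': factor to T → 3 0 T' with T' → ε | 1 | 3.
T has alternatives sharing prefix '1': factor to T → 1 T'' with T'' → 0 | E E.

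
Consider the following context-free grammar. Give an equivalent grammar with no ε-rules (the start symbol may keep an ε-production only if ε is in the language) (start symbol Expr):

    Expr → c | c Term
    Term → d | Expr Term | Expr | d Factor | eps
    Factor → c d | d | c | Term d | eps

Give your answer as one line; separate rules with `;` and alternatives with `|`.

Nullable nonterminals: {Factor, Term}.
ε ∉ L(G), so no ε-production is kept.
For each production, add variants omitting each subset of nullable occurrences: Term → Expr Term gives Expr Term | Expr.

Expr → c | c Term; Term → d | Expr Term | Expr | d Factor; Factor → c d | d | c | Term d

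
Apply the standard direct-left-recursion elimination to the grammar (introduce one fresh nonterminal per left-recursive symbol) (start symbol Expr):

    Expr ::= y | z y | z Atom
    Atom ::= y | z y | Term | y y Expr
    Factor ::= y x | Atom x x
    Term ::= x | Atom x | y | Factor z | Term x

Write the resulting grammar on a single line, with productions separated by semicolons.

Directly left-recursive nonterminal: Term.
For Term: α = {x}, β = {x, Atom x, y, Factor z}. Rewrite as Term → β Term1 and Term1 → α Term1 | ε.

Expr ::= y | z y | z Atom; Atom ::= y | z y | Term | y y Expr; Factor ::= y x | Atom x x; Term ::= x Term1 | Atom x Term1 | y Term1 | Factor z Term1; Term1 ::= x Term1 | ε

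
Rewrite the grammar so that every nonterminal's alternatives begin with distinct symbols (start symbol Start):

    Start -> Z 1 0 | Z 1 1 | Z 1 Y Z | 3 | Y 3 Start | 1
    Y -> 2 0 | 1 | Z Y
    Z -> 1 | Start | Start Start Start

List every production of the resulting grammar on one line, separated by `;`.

Start has alternatives sharing prefix 'Z 1': factor to Start → Z 1 Start1 with Start1 → 0 | 1 | Y Z.
Z has alternatives sharing prefix 'Start': factor to Z → Start Z1 with Z1 → ε | Start Start.

Start -> 3 | Y 3 Start | 1 | Z 1 Start1; Y -> 2 0 | 1 | Z Y; Z -> 1 | Start Z1; Start1 -> 0 | 1 | Y Z; Z1 -> eps | Start Start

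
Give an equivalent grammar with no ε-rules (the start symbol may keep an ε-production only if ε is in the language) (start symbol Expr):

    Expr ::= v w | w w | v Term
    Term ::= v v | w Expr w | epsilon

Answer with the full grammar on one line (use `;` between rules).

Expr ::= v w | w w | v Term | v; Term ::= v v | w Expr w

Nullable nonterminals: {Term}.
ε ∉ L(G), so no ε-production is kept.
Add the nullable-subset variants: Expr → v Term gives v Term | v.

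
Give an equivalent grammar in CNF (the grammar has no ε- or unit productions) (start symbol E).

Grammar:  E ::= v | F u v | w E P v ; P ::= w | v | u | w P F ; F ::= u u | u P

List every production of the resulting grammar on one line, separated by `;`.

E ::= v | F Y1 | X3 Y2; P ::= w | v | u | X3 Y4; F ::= X1 X1 | X1 P; X1 ::= u; X2 ::= v; X3 ::= w; Y1 ::= X1 X2; Y2 ::= E Y3; Y3 ::= P X2; Y4 ::= P F

Introduce a nonterminal for each terminal appearing in a rule of length ≥ 2: X1 → u, X2 → v, X3 → w.
Binarize each right-hand side of length ≥ 3 by chaining fresh nonterminals (Y1, Y2, …): affected rules were E → F X1 X2; E → X3 E P X2; P → X3 P F.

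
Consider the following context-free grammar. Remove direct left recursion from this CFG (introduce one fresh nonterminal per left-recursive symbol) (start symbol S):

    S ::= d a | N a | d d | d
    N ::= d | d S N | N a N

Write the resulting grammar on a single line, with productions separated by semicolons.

S ::= d a | N a | d d | d; N ::= d N' | d S N N'; N' ::= a N N' | ε

N is directly left-recursive.
For N: α = {a N}, β = {d, d S N}. Rewrite as N → β N' and N' → α N' | ε.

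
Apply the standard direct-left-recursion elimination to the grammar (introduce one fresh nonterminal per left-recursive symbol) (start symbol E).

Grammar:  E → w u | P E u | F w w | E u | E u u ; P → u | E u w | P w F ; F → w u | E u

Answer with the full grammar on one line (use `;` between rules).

E → w u E' | P E u E' | F w w E'; P → u P' | E u w P'; F → w u | E u; E' → u E' | u u E' | ε; P' → w F P' | ε

Left recursion appears on E, P.
For E: α = {u, u u}, β = {w u, P E u, F w w}. Rewrite as E → β E' and E' → α E' | ε.
For P: α = {w F}, β = {u, E u w}. Rewrite as P → β P' and P' → α P' | ε.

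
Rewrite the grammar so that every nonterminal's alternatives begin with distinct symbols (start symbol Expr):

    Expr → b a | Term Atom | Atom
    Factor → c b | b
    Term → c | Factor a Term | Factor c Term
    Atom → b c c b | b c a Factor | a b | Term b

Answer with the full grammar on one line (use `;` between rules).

Term has alternatives sharing prefix 'Factor': factor to Term → Factor Term1 with Term1 → a Term | c Term.
Atom has alternatives sharing prefix 'b c': factor to Atom → b c Atom1 with Atom1 → c b | a Factor.

Expr → b a | Term Atom | Atom; Factor → c b | b; Term → c | Factor Term1; Atom → a b | Term b | b c Atom1; Term1 → a Term | c Term; Atom1 → c b | a Factor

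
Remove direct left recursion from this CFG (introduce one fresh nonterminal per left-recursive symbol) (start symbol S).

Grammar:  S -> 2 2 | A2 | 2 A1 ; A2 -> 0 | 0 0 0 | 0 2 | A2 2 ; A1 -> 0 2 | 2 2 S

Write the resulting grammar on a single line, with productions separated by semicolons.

S -> 2 2 | A2 | 2 A1; A2 -> 0 A2' | 0 0 0 A2' | 0 2 A2'; A1 -> 0 2 | 2 2 S; A2' -> 2 A2' | ε

A2 is directly left-recursive.
For A2: α = {2}, β = {0, 0 0 0, 0 2}. Rewrite as A2 → β A2' and A2' → α A2' | ε.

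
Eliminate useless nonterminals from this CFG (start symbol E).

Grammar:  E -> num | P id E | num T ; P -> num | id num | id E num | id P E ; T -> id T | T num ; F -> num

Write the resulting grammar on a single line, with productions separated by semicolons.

Generating nonterminals: {E, F, P}.
Reachable from E after that: {E, P}.
Removed useless symbols: {F, T} and every production mentioning them.

E -> num | P id E; P -> num | id num | id E num | id P E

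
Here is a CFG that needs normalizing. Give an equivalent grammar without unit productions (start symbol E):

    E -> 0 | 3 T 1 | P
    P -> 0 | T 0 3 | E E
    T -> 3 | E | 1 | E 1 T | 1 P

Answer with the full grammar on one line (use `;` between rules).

Unit pairs: E ⇒* {P}; T ⇒* {E, P}.
For every A with A ⇒* B via unit rules, add B's non-unit alternatives to A; then delete every rule of the form X → Y.

E -> 0 | 3 T 1 | T 0 3 | E E; P -> 0 | T 0 3 | E E; T -> 0 | 3 T 1 | T 0 3 | E E | 3 | 1 | E 1 T | 1 P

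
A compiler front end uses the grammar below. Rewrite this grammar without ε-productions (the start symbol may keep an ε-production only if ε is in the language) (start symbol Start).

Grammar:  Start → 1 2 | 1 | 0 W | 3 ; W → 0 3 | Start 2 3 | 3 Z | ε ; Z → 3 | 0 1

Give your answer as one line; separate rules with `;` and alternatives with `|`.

Start → 1 2 | 1 | 0 W | 0 | 3; W → 0 3 | Start 2 3 | 3 Z; Z → 3 | 0 1

Nullable set = {W}.
ε ∉ L(G), so no ε-production is kept.
Add the nullable-subset variants: Start → 0 W gives 0 W | 0.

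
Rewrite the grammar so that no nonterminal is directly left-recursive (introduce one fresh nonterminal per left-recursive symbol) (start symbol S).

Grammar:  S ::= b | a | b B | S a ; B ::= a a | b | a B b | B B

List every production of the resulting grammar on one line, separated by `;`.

Directly left-recursive nonterminals: S, B.
For S: α = {a}, β = {b, a, b B}. Rewrite as S → β S' and S' → α S' | ε.
For B: α = {B}, β = {a a, b, a B b}. Rewrite as B → β B' and B' → α B' | ε.

S ::= b S' | a S' | b B S'; B ::= a a B' | b B' | a B b B'; S' ::= a S' | ε; B' ::= B B' | ε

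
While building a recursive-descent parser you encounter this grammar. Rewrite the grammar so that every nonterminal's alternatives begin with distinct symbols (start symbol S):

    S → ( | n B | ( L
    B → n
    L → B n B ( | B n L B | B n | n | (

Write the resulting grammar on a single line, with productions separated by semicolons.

S → n B | ( S'; B → n; L → n | ( | B n L'; S' → eps | L; L' → B ( | L B | eps

S has alternatives sharing prefix '(': factor to S → ( S' with S' → ε | L.
L has alternatives sharing prefix 'B n': factor to L → B n L' with L' → B ( | L B | ε.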